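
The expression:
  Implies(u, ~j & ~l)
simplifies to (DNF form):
~u | (~j & ~l)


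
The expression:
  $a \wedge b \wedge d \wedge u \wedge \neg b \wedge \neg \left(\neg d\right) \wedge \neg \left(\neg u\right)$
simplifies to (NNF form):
$\text{False}$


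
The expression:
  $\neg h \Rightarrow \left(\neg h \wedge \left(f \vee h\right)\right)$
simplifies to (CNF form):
$f \vee h$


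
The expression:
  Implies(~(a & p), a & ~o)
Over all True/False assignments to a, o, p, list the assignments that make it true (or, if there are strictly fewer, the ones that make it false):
is true only for:
  a=True, o=False, p=False;
  a=True, o=False, p=True;
  a=True, o=True, p=True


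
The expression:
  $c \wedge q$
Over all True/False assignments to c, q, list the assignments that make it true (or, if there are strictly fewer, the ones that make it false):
is true only for:
  c=True, q=True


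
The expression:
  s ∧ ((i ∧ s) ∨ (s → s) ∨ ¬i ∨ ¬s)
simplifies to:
s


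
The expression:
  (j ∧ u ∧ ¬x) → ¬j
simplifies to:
x ∨ ¬j ∨ ¬u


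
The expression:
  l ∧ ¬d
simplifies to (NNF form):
l ∧ ¬d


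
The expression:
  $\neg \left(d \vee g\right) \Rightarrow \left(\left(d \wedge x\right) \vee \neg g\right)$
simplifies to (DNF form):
$\text{True}$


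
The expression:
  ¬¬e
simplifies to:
e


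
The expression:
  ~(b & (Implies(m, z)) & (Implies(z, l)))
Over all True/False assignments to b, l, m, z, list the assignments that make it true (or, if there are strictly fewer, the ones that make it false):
is false only for:
  b=True, l=False, m=False, z=False;
  b=True, l=True, m=False, z=False;
  b=True, l=True, m=False, z=True;
  b=True, l=True, m=True, z=True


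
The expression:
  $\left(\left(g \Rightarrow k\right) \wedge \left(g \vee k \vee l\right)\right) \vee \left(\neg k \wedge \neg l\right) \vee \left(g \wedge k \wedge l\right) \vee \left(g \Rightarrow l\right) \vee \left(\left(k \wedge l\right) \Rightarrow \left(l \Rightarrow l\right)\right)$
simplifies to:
$\text{True}$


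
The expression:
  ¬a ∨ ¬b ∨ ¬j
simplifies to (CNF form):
¬a ∨ ¬b ∨ ¬j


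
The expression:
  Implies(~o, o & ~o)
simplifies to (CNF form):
o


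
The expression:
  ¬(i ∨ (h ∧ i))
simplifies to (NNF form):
¬i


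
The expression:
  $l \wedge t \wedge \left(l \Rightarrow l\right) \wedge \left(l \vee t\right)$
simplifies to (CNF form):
$l \wedge t$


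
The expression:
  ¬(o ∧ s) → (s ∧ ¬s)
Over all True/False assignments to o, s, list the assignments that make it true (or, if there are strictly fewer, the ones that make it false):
is true only for:
  o=True, s=True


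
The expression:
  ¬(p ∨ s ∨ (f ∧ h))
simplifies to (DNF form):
(¬f ∧ ¬p ∧ ¬s) ∨ (¬h ∧ ¬p ∧ ¬s)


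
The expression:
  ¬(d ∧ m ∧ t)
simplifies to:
¬d ∨ ¬m ∨ ¬t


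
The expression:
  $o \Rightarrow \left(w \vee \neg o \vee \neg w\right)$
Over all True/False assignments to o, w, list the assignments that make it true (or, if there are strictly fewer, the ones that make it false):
is always true.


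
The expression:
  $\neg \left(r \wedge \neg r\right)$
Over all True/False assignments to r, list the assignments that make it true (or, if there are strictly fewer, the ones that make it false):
is always true.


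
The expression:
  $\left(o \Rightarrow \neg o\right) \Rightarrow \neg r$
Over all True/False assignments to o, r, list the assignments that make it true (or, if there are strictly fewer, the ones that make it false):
is false only for:
  o=False, r=True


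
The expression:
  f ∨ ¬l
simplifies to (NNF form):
f ∨ ¬l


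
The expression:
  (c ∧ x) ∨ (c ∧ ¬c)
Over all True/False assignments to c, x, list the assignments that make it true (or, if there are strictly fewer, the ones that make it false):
is true only for:
  c=True, x=True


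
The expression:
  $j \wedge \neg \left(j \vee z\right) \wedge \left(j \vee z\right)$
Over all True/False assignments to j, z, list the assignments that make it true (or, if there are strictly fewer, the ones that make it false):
is never true.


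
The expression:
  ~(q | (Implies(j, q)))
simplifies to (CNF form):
j & ~q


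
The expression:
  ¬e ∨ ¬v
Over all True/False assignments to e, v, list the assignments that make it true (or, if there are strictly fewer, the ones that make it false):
is false only for:
  e=True, v=True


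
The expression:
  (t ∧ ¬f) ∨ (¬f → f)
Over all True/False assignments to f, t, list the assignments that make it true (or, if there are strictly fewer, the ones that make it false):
is false only for:
  f=False, t=False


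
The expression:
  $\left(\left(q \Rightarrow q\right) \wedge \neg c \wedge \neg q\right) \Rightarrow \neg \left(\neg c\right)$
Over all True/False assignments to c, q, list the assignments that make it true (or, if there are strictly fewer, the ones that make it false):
is false only for:
  c=False, q=False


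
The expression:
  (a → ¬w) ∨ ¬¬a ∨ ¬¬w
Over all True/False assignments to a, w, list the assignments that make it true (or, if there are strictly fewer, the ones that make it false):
is always true.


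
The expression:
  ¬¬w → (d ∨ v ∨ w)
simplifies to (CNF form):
True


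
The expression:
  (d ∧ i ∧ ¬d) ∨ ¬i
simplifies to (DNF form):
¬i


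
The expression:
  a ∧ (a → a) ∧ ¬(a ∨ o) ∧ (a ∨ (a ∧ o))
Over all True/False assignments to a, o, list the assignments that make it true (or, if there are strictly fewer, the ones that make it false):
is never true.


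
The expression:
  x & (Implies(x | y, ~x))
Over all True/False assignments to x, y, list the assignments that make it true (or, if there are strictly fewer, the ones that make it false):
is never true.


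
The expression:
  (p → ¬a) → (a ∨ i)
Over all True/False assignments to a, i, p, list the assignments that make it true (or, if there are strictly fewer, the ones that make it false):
is false only for:
  a=False, i=False, p=False;
  a=False, i=False, p=True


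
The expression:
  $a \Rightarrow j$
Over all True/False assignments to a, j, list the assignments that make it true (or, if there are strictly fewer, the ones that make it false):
is false only for:
  a=True, j=False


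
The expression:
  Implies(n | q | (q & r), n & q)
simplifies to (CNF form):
(n | ~q) & (q | ~n)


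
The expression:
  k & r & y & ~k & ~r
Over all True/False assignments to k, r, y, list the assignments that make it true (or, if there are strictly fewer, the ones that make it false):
is never true.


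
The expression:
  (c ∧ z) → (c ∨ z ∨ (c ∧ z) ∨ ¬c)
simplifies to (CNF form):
True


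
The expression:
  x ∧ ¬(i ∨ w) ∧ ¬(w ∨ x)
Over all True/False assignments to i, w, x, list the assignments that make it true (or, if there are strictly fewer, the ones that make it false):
is never true.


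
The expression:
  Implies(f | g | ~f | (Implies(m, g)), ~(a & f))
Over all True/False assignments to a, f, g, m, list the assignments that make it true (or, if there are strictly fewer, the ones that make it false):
is false only for:
  a=True, f=True, g=False, m=False;
  a=True, f=True, g=False, m=True;
  a=True, f=True, g=True, m=False;
  a=True, f=True, g=True, m=True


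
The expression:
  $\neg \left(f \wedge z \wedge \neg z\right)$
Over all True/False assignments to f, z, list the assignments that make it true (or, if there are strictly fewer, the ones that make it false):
is always true.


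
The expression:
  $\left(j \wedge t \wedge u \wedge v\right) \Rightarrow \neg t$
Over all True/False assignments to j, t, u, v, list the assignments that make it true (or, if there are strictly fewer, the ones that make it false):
is false only for:
  j=True, t=True, u=True, v=True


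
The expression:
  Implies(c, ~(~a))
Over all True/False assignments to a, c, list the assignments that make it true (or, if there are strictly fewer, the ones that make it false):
is false only for:
  a=False, c=True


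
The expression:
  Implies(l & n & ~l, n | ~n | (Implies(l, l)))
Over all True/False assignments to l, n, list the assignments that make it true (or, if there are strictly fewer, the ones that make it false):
is always true.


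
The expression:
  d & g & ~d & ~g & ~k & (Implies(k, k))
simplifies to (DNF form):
False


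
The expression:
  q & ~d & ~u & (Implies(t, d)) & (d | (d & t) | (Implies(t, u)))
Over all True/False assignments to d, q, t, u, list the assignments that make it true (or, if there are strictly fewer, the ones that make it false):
is true only for:
  d=False, q=True, t=False, u=False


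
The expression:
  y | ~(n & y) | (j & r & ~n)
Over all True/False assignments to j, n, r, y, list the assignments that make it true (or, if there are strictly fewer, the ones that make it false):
is always true.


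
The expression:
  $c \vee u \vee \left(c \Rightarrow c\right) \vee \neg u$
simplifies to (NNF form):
$\text{True}$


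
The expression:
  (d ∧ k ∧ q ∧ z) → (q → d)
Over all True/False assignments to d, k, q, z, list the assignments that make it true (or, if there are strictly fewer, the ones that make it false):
is always true.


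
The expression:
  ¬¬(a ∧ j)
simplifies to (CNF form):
a ∧ j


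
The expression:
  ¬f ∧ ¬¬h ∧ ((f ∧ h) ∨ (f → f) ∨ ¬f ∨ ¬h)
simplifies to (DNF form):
h ∧ ¬f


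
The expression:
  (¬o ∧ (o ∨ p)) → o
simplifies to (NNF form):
o ∨ ¬p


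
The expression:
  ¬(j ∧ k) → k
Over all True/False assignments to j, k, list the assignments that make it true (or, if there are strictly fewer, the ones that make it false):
is true only for:
  j=False, k=True;
  j=True, k=True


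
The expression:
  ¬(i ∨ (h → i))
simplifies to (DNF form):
h ∧ ¬i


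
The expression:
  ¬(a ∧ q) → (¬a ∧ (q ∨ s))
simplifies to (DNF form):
q ∨ (s ∧ ¬a)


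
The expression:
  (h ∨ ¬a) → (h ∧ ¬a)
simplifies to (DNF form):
(a ∧ ¬h) ∨ (h ∧ ¬a)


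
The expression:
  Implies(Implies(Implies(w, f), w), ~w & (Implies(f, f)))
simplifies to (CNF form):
~w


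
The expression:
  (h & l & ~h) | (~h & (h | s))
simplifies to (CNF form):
s & ~h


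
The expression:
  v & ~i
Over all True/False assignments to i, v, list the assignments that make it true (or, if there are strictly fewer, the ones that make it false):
is true only for:
  i=False, v=True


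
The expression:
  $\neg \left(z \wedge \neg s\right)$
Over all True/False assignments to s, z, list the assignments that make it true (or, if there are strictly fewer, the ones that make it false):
is false only for:
  s=False, z=True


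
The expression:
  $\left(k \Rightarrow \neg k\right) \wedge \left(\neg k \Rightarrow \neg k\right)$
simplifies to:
$\neg k$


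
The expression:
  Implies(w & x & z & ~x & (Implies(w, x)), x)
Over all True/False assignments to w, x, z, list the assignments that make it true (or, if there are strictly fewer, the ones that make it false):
is always true.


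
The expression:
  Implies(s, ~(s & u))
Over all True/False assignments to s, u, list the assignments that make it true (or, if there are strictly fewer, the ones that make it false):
is false only for:
  s=True, u=True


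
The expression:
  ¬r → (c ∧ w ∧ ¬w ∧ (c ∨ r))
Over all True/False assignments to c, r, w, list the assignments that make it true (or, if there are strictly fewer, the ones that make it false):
is true only for:
  c=False, r=True, w=False;
  c=False, r=True, w=True;
  c=True, r=True, w=False;
  c=True, r=True, w=True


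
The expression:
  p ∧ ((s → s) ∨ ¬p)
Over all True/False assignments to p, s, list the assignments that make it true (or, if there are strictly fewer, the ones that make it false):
is true only for:
  p=True, s=False;
  p=True, s=True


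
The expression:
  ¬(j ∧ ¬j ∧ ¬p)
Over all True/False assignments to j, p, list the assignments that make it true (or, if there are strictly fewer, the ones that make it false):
is always true.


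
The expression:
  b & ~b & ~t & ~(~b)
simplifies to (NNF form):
False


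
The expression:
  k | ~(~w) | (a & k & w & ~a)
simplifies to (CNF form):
k | w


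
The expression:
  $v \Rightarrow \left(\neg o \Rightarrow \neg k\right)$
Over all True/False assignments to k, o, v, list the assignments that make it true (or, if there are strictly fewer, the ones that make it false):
is false only for:
  k=True, o=False, v=True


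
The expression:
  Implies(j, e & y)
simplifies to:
~j | (e & y)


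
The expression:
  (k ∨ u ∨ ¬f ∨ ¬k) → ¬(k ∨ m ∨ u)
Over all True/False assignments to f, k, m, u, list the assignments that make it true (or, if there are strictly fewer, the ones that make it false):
is true only for:
  f=False, k=False, m=False, u=False;
  f=True, k=False, m=False, u=False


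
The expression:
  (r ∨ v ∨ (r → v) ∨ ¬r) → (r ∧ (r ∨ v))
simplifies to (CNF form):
r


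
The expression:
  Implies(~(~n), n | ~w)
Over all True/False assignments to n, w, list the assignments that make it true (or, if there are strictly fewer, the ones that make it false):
is always true.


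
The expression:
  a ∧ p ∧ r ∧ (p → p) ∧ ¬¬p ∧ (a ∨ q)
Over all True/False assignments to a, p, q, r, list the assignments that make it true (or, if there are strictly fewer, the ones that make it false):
is true only for:
  a=True, p=True, q=False, r=True;
  a=True, p=True, q=True, r=True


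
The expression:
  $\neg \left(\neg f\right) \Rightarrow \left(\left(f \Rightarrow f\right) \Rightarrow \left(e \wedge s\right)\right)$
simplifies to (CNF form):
$\left(e \vee \neg f\right) \wedge \left(s \vee \neg f\right)$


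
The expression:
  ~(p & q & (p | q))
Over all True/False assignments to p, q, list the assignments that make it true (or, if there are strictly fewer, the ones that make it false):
is false only for:
  p=True, q=True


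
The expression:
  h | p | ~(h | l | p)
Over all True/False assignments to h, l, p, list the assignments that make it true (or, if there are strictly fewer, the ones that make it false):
is false only for:
  h=False, l=True, p=False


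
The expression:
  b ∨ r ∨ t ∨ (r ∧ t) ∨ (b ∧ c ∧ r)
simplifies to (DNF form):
b ∨ r ∨ t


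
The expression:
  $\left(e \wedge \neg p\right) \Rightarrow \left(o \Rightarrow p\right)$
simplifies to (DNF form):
$p \vee \neg e \vee \neg o$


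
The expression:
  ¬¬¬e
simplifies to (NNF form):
¬e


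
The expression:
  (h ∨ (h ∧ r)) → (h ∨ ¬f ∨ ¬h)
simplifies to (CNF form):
True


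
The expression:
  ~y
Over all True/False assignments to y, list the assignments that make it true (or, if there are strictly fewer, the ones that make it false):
is true only for:
  y=False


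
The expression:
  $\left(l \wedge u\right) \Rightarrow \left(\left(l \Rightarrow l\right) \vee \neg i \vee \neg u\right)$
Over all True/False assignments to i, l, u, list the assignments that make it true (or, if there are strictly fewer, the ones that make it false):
is always true.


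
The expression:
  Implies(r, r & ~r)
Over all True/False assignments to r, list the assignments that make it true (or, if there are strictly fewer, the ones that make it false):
is true only for:
  r=False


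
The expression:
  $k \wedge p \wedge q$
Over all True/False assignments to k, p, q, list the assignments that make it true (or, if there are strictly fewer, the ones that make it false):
is true only for:
  k=True, p=True, q=True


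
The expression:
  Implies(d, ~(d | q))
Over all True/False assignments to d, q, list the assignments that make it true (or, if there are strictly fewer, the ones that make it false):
is true only for:
  d=False, q=False;
  d=False, q=True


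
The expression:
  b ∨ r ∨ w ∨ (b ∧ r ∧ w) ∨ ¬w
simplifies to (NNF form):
True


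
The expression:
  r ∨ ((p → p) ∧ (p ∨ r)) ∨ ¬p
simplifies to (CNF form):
True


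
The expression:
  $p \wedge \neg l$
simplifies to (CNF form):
$p \wedge \neg l$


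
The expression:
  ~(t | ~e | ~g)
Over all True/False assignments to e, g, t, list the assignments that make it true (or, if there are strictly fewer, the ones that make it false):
is true only for:
  e=True, g=True, t=False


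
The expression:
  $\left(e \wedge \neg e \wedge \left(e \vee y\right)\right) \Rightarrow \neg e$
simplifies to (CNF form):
$\text{True}$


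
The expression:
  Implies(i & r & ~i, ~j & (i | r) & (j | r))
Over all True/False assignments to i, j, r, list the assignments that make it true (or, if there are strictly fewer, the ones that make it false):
is always true.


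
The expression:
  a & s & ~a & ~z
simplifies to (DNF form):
False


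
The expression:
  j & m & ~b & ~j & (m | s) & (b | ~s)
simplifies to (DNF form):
False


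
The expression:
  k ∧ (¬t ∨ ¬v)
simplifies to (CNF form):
k ∧ (¬t ∨ ¬v)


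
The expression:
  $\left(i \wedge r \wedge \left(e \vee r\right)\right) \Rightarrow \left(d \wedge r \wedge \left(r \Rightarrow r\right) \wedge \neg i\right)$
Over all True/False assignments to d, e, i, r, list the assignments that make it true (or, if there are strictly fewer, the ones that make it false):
is false only for:
  d=False, e=False, i=True, r=True;
  d=False, e=True, i=True, r=True;
  d=True, e=False, i=True, r=True;
  d=True, e=True, i=True, r=True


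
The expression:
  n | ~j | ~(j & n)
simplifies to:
True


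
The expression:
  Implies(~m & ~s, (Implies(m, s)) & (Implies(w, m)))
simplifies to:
m | s | ~w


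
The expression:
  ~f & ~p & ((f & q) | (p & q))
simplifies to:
False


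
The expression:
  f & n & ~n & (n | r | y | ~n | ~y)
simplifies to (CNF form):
False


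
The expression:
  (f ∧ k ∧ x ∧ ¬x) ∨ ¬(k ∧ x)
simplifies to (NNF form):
¬k ∨ ¬x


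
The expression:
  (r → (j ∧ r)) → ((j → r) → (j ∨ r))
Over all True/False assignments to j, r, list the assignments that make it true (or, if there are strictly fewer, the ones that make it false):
is false only for:
  j=False, r=False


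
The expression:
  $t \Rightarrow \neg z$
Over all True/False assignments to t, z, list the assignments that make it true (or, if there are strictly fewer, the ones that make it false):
is false only for:
  t=True, z=True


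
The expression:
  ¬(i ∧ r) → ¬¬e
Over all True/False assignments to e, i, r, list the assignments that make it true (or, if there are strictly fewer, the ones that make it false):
is false only for:
  e=False, i=False, r=False;
  e=False, i=False, r=True;
  e=False, i=True, r=False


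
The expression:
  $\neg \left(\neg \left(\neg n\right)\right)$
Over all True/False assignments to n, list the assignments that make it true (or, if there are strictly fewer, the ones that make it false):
is true only for:
  n=False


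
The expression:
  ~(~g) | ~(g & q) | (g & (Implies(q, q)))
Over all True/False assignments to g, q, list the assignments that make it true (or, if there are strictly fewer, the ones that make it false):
is always true.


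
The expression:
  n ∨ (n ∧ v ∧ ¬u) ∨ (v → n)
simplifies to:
n ∨ ¬v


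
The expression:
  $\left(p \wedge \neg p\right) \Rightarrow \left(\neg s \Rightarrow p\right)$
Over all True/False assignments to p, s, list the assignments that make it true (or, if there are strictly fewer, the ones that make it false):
is always true.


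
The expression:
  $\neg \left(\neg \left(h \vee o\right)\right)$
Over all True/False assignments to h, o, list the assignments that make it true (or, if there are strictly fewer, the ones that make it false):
is false only for:
  h=False, o=False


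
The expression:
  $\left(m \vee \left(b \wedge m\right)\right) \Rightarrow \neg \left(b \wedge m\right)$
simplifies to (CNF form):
$\neg b \vee \neg m$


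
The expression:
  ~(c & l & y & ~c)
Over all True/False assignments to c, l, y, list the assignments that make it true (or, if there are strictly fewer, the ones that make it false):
is always true.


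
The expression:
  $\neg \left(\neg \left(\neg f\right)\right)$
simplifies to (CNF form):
$\neg f$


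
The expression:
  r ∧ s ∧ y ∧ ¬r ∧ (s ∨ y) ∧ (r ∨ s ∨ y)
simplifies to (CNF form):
False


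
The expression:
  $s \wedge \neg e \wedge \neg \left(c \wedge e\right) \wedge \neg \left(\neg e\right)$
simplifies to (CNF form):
$\text{False}$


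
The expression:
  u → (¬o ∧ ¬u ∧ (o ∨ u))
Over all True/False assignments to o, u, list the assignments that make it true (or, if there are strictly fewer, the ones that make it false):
is true only for:
  o=False, u=False;
  o=True, u=False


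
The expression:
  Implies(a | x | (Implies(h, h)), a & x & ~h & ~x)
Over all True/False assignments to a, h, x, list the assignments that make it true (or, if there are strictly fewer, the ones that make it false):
is never true.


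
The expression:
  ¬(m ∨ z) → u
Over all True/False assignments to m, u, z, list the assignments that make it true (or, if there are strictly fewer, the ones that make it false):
is false only for:
  m=False, u=False, z=False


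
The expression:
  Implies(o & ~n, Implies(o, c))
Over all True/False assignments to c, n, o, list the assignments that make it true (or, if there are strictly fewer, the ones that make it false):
is false only for:
  c=False, n=False, o=True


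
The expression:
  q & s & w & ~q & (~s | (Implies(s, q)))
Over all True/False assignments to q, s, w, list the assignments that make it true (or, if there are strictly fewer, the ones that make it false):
is never true.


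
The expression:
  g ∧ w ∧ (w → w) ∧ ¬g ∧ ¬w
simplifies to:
False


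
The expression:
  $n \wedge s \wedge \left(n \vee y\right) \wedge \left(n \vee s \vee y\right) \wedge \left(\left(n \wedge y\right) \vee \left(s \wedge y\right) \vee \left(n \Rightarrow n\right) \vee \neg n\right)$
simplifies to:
$n \wedge s$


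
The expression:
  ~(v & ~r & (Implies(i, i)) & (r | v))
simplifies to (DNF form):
r | ~v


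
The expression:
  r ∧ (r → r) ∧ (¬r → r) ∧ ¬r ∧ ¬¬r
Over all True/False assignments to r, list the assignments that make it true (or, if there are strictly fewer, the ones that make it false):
is never true.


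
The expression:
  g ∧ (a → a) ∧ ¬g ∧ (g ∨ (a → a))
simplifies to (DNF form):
False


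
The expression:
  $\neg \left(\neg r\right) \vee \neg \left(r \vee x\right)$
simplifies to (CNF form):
$r \vee \neg x$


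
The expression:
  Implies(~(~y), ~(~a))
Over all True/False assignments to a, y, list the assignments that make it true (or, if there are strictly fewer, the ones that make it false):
is false only for:
  a=False, y=True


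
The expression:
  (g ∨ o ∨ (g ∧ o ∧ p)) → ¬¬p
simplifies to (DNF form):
p ∨ (¬g ∧ ¬o)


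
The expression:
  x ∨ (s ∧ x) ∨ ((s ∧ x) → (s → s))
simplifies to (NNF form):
True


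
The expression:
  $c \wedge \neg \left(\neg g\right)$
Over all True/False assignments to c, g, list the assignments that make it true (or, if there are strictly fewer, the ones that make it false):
is true only for:
  c=True, g=True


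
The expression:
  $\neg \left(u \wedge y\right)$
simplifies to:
$\neg u \vee \neg y$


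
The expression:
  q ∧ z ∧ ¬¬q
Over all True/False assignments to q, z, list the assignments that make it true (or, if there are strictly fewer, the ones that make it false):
is true only for:
  q=True, z=True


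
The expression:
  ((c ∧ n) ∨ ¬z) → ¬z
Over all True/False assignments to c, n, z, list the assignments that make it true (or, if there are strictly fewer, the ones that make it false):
is false only for:
  c=True, n=True, z=True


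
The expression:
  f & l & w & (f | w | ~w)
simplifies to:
f & l & w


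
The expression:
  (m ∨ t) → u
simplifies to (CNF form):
(u ∨ ¬m) ∧ (u ∨ ¬t)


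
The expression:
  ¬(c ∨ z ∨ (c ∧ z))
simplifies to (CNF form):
¬c ∧ ¬z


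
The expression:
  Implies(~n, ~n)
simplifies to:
True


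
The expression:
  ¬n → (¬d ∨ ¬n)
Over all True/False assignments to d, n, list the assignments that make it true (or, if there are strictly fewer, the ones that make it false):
is always true.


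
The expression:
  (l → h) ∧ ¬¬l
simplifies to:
h ∧ l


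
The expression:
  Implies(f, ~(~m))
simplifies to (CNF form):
m | ~f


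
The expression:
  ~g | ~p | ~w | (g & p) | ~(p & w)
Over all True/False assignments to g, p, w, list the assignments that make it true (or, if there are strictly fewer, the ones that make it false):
is always true.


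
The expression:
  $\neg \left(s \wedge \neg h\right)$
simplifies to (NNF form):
$h \vee \neg s$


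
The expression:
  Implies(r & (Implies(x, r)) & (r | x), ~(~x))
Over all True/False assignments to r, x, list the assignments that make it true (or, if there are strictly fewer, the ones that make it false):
is false only for:
  r=True, x=False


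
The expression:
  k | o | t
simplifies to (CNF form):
k | o | t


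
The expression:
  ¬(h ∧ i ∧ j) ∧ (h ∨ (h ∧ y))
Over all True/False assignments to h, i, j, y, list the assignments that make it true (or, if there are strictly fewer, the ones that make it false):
is true only for:
  h=True, i=False, j=False, y=False;
  h=True, i=False, j=False, y=True;
  h=True, i=False, j=True, y=False;
  h=True, i=False, j=True, y=True;
  h=True, i=True, j=False, y=False;
  h=True, i=True, j=False, y=True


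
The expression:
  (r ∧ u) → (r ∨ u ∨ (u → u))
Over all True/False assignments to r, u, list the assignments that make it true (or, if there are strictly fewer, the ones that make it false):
is always true.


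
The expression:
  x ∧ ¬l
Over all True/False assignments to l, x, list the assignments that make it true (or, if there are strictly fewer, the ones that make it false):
is true only for:
  l=False, x=True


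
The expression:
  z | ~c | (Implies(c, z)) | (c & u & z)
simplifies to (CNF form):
z | ~c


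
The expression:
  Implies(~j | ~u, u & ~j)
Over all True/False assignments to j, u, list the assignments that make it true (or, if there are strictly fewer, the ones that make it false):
is true only for:
  j=False, u=True;
  j=True, u=True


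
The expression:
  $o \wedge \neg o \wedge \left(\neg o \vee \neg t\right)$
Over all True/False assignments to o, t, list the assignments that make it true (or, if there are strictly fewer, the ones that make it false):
is never true.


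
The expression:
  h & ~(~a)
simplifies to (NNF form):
a & h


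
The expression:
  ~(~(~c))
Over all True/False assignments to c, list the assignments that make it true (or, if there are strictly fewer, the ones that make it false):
is true only for:
  c=False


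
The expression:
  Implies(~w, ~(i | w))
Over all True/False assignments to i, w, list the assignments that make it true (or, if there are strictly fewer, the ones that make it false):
is false only for:
  i=True, w=False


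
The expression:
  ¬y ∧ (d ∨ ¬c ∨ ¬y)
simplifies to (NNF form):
¬y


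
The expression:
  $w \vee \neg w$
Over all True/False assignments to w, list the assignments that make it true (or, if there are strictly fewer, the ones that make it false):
is always true.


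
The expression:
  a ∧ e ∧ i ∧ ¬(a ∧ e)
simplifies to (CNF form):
False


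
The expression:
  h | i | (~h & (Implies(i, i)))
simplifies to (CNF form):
True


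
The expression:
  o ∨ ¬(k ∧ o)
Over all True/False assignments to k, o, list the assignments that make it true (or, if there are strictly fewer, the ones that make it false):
is always true.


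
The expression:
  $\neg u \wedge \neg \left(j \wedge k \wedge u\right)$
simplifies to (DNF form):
$\neg u$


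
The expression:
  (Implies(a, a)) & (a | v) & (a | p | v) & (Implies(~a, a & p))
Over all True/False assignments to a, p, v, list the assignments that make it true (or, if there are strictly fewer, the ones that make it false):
is true only for:
  a=True, p=False, v=False;
  a=True, p=False, v=True;
  a=True, p=True, v=False;
  a=True, p=True, v=True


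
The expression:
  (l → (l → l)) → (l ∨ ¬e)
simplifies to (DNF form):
l ∨ ¬e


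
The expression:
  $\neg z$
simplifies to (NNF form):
$\neg z$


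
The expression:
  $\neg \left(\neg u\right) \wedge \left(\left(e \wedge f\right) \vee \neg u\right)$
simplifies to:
$e \wedge f \wedge u$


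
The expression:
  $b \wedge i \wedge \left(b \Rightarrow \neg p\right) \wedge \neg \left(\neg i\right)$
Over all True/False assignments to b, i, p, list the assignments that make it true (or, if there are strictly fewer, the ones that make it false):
is true only for:
  b=True, i=True, p=False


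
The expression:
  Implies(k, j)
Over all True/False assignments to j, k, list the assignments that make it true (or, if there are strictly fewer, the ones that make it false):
is false only for:
  j=False, k=True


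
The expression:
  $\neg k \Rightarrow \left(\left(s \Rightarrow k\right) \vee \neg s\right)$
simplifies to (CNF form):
$k \vee \neg s$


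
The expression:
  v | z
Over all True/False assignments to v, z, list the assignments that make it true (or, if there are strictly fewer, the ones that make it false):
is false only for:
  v=False, z=False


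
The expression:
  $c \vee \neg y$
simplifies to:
$c \vee \neg y$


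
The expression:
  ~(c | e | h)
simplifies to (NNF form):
~c & ~e & ~h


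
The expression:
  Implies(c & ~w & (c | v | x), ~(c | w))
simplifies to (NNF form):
w | ~c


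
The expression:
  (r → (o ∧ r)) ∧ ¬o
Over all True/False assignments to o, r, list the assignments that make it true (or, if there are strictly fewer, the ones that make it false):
is true only for:
  o=False, r=False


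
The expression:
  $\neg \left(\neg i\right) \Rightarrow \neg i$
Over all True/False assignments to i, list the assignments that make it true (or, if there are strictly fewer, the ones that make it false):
is true only for:
  i=False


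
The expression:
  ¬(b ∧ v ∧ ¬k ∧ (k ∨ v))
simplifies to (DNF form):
k ∨ ¬b ∨ ¬v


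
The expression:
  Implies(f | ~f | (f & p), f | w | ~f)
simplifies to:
True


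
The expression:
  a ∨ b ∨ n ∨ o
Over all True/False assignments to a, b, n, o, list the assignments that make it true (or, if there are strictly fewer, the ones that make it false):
is false only for:
  a=False, b=False, n=False, o=False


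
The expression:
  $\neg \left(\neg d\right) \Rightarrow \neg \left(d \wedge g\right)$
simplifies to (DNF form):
$\neg d \vee \neg g$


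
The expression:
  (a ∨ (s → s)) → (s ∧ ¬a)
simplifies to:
s ∧ ¬a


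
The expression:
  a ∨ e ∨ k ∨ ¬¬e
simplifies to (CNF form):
a ∨ e ∨ k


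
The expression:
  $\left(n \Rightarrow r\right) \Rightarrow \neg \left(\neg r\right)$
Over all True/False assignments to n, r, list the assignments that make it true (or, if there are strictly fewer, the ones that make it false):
is false only for:
  n=False, r=False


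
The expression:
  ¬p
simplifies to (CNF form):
¬p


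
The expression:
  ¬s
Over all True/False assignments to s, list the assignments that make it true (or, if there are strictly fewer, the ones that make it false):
is true only for:
  s=False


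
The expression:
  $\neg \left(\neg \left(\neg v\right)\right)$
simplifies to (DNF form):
$\neg v$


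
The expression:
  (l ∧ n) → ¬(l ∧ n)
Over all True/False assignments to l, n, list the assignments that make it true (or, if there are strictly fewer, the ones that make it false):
is false only for:
  l=True, n=True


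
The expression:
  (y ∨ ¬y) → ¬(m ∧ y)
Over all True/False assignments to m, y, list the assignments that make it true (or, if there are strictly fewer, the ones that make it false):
is false only for:
  m=True, y=True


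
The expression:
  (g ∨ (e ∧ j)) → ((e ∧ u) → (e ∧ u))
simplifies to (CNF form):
True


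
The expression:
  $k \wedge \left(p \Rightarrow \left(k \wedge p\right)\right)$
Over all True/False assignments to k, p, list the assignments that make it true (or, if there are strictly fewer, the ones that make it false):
is true only for:
  k=True, p=False;
  k=True, p=True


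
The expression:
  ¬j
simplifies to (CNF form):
¬j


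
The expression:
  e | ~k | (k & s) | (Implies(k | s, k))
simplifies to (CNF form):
True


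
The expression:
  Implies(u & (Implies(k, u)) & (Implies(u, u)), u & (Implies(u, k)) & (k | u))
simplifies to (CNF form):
k | ~u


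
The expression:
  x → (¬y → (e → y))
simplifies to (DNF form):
y ∨ ¬e ∨ ¬x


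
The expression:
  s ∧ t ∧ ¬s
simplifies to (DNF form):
False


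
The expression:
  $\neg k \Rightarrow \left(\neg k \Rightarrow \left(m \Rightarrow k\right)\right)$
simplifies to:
$k \vee \neg m$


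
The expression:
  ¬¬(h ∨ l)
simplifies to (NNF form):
h ∨ l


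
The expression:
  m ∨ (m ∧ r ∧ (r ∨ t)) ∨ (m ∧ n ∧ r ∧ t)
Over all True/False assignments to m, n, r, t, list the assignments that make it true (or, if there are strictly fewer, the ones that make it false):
is true only for:
  m=True, n=False, r=False, t=False;
  m=True, n=False, r=False, t=True;
  m=True, n=False, r=True, t=False;
  m=True, n=False, r=True, t=True;
  m=True, n=True, r=False, t=False;
  m=True, n=True, r=False, t=True;
  m=True, n=True, r=True, t=False;
  m=True, n=True, r=True, t=True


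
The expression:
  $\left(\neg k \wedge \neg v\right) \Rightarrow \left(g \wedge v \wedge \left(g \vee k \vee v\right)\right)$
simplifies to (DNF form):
$k \vee v$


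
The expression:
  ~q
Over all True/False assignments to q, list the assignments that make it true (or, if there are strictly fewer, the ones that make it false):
is true only for:
  q=False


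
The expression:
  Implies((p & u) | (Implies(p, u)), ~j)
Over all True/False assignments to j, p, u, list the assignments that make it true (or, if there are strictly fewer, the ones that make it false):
is false only for:
  j=True, p=False, u=False;
  j=True, p=False, u=True;
  j=True, p=True, u=True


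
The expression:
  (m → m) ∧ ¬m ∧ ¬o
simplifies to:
¬m ∧ ¬o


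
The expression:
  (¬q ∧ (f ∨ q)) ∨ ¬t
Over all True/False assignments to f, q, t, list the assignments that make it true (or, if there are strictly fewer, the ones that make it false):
is false only for:
  f=False, q=False, t=True;
  f=False, q=True, t=True;
  f=True, q=True, t=True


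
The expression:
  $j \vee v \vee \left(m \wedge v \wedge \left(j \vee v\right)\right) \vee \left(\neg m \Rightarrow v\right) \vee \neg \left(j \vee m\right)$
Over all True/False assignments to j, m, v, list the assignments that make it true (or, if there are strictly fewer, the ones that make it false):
is always true.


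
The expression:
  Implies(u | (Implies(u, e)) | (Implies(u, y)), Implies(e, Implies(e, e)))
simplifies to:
True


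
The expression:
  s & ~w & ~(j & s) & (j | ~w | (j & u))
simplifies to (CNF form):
s & ~j & ~w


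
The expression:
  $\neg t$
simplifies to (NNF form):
$\neg t$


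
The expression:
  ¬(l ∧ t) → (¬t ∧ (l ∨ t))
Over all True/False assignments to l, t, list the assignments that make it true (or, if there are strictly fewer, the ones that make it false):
is true only for:
  l=True, t=False;
  l=True, t=True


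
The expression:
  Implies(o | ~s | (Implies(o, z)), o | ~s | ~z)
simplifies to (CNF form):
o | ~s | ~z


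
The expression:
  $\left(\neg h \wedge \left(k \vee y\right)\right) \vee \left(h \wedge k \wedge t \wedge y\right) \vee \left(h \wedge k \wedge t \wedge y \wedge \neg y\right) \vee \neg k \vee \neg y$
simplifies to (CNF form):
$t \vee \neg h \vee \neg k \vee \neg y$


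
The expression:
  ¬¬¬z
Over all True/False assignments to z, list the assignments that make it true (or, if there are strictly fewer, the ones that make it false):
is true only for:
  z=False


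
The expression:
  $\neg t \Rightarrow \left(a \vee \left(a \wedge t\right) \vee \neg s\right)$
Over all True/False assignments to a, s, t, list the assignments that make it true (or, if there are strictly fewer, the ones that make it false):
is false only for:
  a=False, s=True, t=False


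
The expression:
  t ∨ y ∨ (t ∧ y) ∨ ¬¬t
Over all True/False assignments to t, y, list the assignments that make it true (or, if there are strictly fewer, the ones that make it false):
is false only for:
  t=False, y=False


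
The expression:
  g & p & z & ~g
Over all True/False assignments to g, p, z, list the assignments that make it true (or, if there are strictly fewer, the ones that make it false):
is never true.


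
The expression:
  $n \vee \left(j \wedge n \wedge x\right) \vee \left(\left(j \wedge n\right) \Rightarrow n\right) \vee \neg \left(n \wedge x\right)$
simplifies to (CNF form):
$\text{True}$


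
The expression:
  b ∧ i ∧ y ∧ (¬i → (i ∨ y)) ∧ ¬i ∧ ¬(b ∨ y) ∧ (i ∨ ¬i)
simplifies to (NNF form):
False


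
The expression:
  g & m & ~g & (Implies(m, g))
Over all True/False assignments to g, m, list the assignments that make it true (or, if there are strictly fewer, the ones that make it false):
is never true.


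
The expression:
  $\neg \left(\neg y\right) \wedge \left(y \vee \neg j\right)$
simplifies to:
$y$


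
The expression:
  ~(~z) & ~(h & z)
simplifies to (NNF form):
z & ~h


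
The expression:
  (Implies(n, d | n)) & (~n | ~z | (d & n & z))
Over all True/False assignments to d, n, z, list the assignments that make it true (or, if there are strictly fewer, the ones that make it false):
is false only for:
  d=False, n=True, z=True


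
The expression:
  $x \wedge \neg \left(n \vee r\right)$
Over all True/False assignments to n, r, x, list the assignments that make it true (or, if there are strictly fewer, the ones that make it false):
is true only for:
  n=False, r=False, x=True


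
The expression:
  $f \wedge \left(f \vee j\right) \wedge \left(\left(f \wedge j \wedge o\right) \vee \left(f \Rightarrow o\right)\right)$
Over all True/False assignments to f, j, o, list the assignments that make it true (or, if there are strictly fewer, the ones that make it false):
is true only for:
  f=True, j=False, o=True;
  f=True, j=True, o=True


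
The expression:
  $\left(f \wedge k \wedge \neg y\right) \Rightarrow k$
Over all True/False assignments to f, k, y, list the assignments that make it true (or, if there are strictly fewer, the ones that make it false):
is always true.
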